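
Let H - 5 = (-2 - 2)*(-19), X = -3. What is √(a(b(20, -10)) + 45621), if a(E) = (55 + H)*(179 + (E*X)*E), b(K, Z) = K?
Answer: I*√93235 ≈ 305.34*I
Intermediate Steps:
H = 81 (H = 5 + (-2 - 2)*(-19) = 5 - 4*(-19) = 5 + 76 = 81)
a(E) = 24344 - 408*E² (a(E) = (55 + 81)*(179 + (E*(-3))*E) = 136*(179 + (-3*E)*E) = 136*(179 - 3*E²) = 24344 - 408*E²)
√(a(b(20, -10)) + 45621) = √((24344 - 408*20²) + 45621) = √((24344 - 408*400) + 45621) = √((24344 - 163200) + 45621) = √(-138856 + 45621) = √(-93235) = I*√93235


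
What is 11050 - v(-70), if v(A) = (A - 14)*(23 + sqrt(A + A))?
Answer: 12982 + 168*I*sqrt(35) ≈ 12982.0 + 993.9*I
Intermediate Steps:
v(A) = (-14 + A)*(23 + sqrt(2)*sqrt(A)) (v(A) = (-14 + A)*(23 + sqrt(2*A)) = (-14 + A)*(23 + sqrt(2)*sqrt(A)))
11050 - v(-70) = 11050 - (-322 + 23*(-70) + sqrt(2)*(-70)**(3/2) - 14*sqrt(2)*sqrt(-70)) = 11050 - (-322 - 1610 + sqrt(2)*(-70*I*sqrt(70)) - 14*sqrt(2)*I*sqrt(70)) = 11050 - (-322 - 1610 - 140*I*sqrt(35) - 28*I*sqrt(35)) = 11050 - (-1932 - 168*I*sqrt(35)) = 11050 + (1932 + 168*I*sqrt(35)) = 12982 + 168*I*sqrt(35)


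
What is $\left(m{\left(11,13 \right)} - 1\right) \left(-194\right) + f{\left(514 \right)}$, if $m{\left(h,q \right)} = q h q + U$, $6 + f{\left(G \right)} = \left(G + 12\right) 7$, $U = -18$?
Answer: $-353284$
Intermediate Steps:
$f{\left(G \right)} = 78 + 7 G$ ($f{\left(G \right)} = -6 + \left(G + 12\right) 7 = -6 + \left(12 + G\right) 7 = -6 + \left(84 + 7 G\right) = 78 + 7 G$)
$m{\left(h,q \right)} = -18 + h q^{2}$ ($m{\left(h,q \right)} = q h q - 18 = h q q - 18 = h q^{2} - 18 = -18 + h q^{2}$)
$\left(m{\left(11,13 \right)} - 1\right) \left(-194\right) + f{\left(514 \right)} = \left(\left(-18 + 11 \cdot 13^{2}\right) - 1\right) \left(-194\right) + \left(78 + 7 \cdot 514\right) = \left(\left(-18 + 11 \cdot 169\right) - 1\right) \left(-194\right) + \left(78 + 3598\right) = \left(\left(-18 + 1859\right) - 1\right) \left(-194\right) + 3676 = \left(1841 - 1\right) \left(-194\right) + 3676 = 1840 \left(-194\right) + 3676 = -356960 + 3676 = -353284$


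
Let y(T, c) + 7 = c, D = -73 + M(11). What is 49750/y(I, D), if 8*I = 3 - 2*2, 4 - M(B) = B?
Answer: -49750/87 ≈ -571.84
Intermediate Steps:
M(B) = 4 - B
I = -⅛ (I = (3 - 2*2)/8 = (3 - 4)/8 = (⅛)*(-1) = -⅛ ≈ -0.12500)
D = -80 (D = -73 + (4 - 1*11) = -73 + (4 - 11) = -73 - 7 = -80)
y(T, c) = -7 + c
49750/y(I, D) = 49750/(-7 - 80) = 49750/(-87) = 49750*(-1/87) = -49750/87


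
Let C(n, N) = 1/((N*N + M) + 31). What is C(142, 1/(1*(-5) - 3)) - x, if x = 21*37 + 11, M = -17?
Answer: -706772/897 ≈ -787.93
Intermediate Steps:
x = 788 (x = 777 + 11 = 788)
C(n, N) = 1/(14 + N**2) (C(n, N) = 1/((N*N - 17) + 31) = 1/((N**2 - 17) + 31) = 1/((-17 + N**2) + 31) = 1/(14 + N**2))
C(142, 1/(1*(-5) - 3)) - x = 1/(14 + (1/(1*(-5) - 3))**2) - 1*788 = 1/(14 + (1/(-5 - 3))**2) - 788 = 1/(14 + (1/(-8))**2) - 788 = 1/(14 + (-1/8)**2) - 788 = 1/(14 + 1/64) - 788 = 1/(897/64) - 788 = 64/897 - 788 = -706772/897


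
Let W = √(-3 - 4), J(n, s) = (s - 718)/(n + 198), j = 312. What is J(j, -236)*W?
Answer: -159*I*√7/85 ≈ -4.9491*I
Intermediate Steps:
J(n, s) = (-718 + s)/(198 + n)
W = I*√7 (W = √(-7) = I*√7 ≈ 2.6458*I)
J(j, -236)*W = ((-718 - 236)/(198 + 312))*(I*√7) = (-954/510)*(I*√7) = ((1/510)*(-954))*(I*√7) = -159*I*√7/85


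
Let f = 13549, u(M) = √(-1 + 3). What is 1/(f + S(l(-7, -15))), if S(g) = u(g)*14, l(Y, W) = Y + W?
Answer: 13549/183575009 - 14*√2/183575009 ≈ 7.3698e-5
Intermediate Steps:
u(M) = √2
l(Y, W) = W + Y
S(g) = 14*√2 (S(g) = √2*14 = 14*√2)
1/(f + S(l(-7, -15))) = 1/(13549 + 14*√2)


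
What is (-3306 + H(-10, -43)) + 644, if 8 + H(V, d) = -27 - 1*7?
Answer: -2704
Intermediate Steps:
H(V, d) = -42 (H(V, d) = -8 + (-27 - 1*7) = -8 + (-27 - 7) = -8 - 34 = -42)
(-3306 + H(-10, -43)) + 644 = (-3306 - 42) + 644 = -3348 + 644 = -2704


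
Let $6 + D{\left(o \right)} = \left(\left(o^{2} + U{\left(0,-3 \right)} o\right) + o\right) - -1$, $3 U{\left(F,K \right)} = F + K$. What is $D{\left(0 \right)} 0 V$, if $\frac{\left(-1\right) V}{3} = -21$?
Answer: $0$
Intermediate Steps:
$V = 63$ ($V = \left(-3\right) \left(-21\right) = 63$)
$U{\left(F,K \right)} = \frac{F}{3} + \frac{K}{3}$ ($U{\left(F,K \right)} = \frac{F + K}{3} = \frac{F}{3} + \frac{K}{3}$)
$D{\left(o \right)} = -5 + o^{2}$ ($D{\left(o \right)} = -6 - \left(-1 - o - o^{2} - \left(\frac{1}{3} \cdot 0 + \frac{1}{3} \left(-3\right)\right) o\right) = -6 + \left(\left(\left(o^{2} + \left(0 - 1\right) o\right) + o\right) + 1\right) = -6 + \left(\left(\left(o^{2} - o\right) + o\right) + 1\right) = -6 + \left(o^{2} + 1\right) = -6 + \left(1 + o^{2}\right) = -5 + o^{2}$)
$D{\left(0 \right)} 0 V = \left(-5 + 0^{2}\right) 0 \cdot 63 = \left(-5 + 0\right) 0 \cdot 63 = \left(-5\right) 0 \cdot 63 = 0 \cdot 63 = 0$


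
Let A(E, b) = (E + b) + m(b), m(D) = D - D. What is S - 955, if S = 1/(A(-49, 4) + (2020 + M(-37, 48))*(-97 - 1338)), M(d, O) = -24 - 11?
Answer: -2720336601/2848520 ≈ -955.00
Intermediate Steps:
m(D) = 0
M(d, O) = -35
A(E, b) = E + b (A(E, b) = (E + b) + 0 = E + b)
S = -1/2848520 (S = 1/((-49 + 4) + (2020 - 35)*(-97 - 1338)) = 1/(-45 + 1985*(-1435)) = 1/(-45 - 2848475) = 1/(-2848520) = -1/2848520 ≈ -3.5106e-7)
S - 955 = -1/2848520 - 955 = -2720336601/2848520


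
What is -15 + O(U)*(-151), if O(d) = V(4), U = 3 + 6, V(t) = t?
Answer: -619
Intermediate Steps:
U = 9
O(d) = 4
-15 + O(U)*(-151) = -15 + 4*(-151) = -15 - 604 = -619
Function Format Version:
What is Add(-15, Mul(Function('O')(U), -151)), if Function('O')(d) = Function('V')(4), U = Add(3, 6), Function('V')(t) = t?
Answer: -619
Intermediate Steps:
U = 9
Function('O')(d) = 4
Add(-15, Mul(Function('O')(U), -151)) = Add(-15, Mul(4, -151)) = Add(-15, -604) = -619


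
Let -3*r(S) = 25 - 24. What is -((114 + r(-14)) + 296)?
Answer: -1229/3 ≈ -409.67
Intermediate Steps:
r(S) = -⅓ (r(S) = -(25 - 24)/3 = -⅓*1 = -⅓)
-((114 + r(-14)) + 296) = -((114 - ⅓) + 296) = -(341/3 + 296) = -1*1229/3 = -1229/3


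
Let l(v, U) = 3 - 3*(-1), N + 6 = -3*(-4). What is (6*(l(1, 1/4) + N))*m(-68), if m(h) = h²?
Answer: 332928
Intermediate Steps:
N = 6 (N = -6 - 3*(-4) = -6 + 12 = 6)
l(v, U) = 6 (l(v, U) = 3 + 3 = 6)
(6*(l(1, 1/4) + N))*m(-68) = (6*(6 + 6))*(-68)² = (6*12)*4624 = 72*4624 = 332928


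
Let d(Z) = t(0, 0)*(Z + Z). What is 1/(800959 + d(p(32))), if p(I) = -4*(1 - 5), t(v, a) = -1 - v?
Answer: 1/800927 ≈ 1.2486e-6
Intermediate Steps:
p(I) = 16 (p(I) = -4*(-4) = 16)
d(Z) = -2*Z (d(Z) = (-1 - 1*0)*(Z + Z) = (-1 + 0)*(2*Z) = -2*Z)
1/(800959 + d(p(32))) = 1/(800959 - 2*16) = 1/(800959 - 32) = 1/800927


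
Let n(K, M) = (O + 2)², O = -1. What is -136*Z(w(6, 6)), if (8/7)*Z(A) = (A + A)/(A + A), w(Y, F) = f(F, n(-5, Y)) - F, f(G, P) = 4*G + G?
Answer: -119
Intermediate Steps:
n(K, M) = 1 (n(K, M) = (-1 + 2)² = 1² = 1)
f(G, P) = 5*G
w(Y, F) = 4*F (w(Y, F) = 5*F - F = 4*F)
Z(A) = 7/8 (Z(A) = 7*((A + A)/(A + A))/8 = 7*((2*A)/((2*A)))/8 = 7*((2*A)*(1/(2*A)))/8 = (7/8)*1 = 7/8)
-136*Z(w(6, 6)) = -136*7/8 = -119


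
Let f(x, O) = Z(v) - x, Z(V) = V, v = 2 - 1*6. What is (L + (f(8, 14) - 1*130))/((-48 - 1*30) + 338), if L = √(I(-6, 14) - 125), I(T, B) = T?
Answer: -71/130 + I*√131/260 ≈ -0.54615 + 0.044021*I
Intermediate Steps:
v = -4 (v = 2 - 6 = -4)
L = I*√131 (L = √(-6 - 125) = √(-131) = I*√131 ≈ 11.446*I)
f(x, O) = -4 - x
(L + (f(8, 14) - 1*130))/((-48 - 1*30) + 338) = (I*√131 + ((-4 - 1*8) - 1*130))/((-48 - 1*30) + 338) = (I*√131 + ((-4 - 8) - 130))/((-48 - 30) + 338) = (I*√131 + (-12 - 130))/(-78 + 338) = (I*√131 - 142)/260 = (-142 + I*√131)*(1/260) = -71/130 + I*√131/260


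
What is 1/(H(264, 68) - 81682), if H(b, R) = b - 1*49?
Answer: -1/81467 ≈ -1.2275e-5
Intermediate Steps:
H(b, R) = -49 + b (H(b, R) = b - 49 = -49 + b)
1/(H(264, 68) - 81682) = 1/((-49 + 264) - 81682) = 1/(215 - 81682) = 1/(-81467) = -1/81467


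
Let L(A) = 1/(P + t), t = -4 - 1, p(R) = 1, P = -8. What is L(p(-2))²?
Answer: 1/169 ≈ 0.0059172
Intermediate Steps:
t = -5
L(A) = -1/13 (L(A) = 1/(-8 - 5) = 1/(-13) = -1/13)
L(p(-2))² = (-1/13)² = 1/169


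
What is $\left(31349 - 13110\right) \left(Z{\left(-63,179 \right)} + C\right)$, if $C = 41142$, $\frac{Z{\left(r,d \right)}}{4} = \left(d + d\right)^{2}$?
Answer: $10100721722$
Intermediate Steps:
$Z{\left(r,d \right)} = 16 d^{2}$ ($Z{\left(r,d \right)} = 4 \left(d + d\right)^{2} = 4 \left(2 d\right)^{2} = 4 \cdot 4 d^{2} = 16 d^{2}$)
$\left(31349 - 13110\right) \left(Z{\left(-63,179 \right)} + C\right) = \left(31349 - 13110\right) \left(16 \cdot 179^{2} + 41142\right) = 18239 \left(16 \cdot 32041 + 41142\right) = 18239 \left(512656 + 41142\right) = 18239 \cdot 553798 = 10100721722$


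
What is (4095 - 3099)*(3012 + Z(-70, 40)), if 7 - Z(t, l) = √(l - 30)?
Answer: 3006924 - 996*√10 ≈ 3.0038e+6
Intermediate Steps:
Z(t, l) = 7 - √(-30 + l) (Z(t, l) = 7 - √(l - 30) = 7 - √(-30 + l))
(4095 - 3099)*(3012 + Z(-70, 40)) = (4095 - 3099)*(3012 + (7 - √(-30 + 40))) = 996*(3012 + (7 - √10)) = 996*(3019 - √10) = 3006924 - 996*√10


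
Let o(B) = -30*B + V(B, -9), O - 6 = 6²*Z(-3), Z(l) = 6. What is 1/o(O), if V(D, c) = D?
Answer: -1/6438 ≈ -0.00015533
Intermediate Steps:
O = 222 (O = 6 + 6²*6 = 6 + 36*6 = 6 + 216 = 222)
o(B) = -29*B (o(B) = -30*B + B = -29*B)
1/o(O) = 1/(-29*222) = 1/(-6438) = -1/6438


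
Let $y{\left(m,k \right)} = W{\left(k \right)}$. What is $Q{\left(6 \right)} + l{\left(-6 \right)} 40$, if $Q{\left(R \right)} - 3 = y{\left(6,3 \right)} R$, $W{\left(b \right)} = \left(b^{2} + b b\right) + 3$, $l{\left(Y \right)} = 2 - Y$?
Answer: $449$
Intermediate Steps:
$W{\left(b \right)} = 3 + 2 b^{2}$ ($W{\left(b \right)} = \left(b^{2} + b^{2}\right) + 3 = 2 b^{2} + 3 = 3 + 2 b^{2}$)
$y{\left(m,k \right)} = 3 + 2 k^{2}$
$Q{\left(R \right)} = 3 + 21 R$ ($Q{\left(R \right)} = 3 + \left(3 + 2 \cdot 3^{2}\right) R = 3 + \left(3 + 2 \cdot 9\right) R = 3 + \left(3 + 18\right) R = 3 + 21 R$)
$Q{\left(6 \right)} + l{\left(-6 \right)} 40 = \left(3 + 21 \cdot 6\right) + \left(2 - -6\right) 40 = \left(3 + 126\right) + \left(2 + 6\right) 40 = 129 + 8 \cdot 40 = 129 + 320 = 449$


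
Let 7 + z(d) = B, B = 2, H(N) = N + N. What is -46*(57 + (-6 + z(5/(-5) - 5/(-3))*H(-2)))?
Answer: -3266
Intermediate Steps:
H(N) = 2*N
z(d) = -5 (z(d) = -7 + 2 = -5)
-46*(57 + (-6 + z(5/(-5) - 5/(-3))*H(-2))) = -46*(57 + (-6 - 10*(-2))) = -46*(57 + (-6 - 5*(-4))) = -46*(57 + (-6 + 20)) = -46*(57 + 14) = -46*71 = -3266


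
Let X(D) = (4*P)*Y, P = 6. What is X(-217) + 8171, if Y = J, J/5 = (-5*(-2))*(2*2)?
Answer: 12971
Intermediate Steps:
J = 200 (J = 5*((-5*(-2))*(2*2)) = 5*(10*4) = 5*40 = 200)
Y = 200
X(D) = 4800 (X(D) = (4*6)*200 = 24*200 = 4800)
X(-217) + 8171 = 4800 + 8171 = 12971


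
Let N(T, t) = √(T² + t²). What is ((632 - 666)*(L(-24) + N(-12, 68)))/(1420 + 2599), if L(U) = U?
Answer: 816/4019 - 136*√298/4019 ≈ -0.38112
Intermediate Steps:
((632 - 666)*(L(-24) + N(-12, 68)))/(1420 + 2599) = ((632 - 666)*(-24 + √((-12)² + 68²)))/(1420 + 2599) = -34*(-24 + √(144 + 4624))/4019 = -34*(-24 + √4768)*(1/4019) = -34*(-24 + 4*√298)*(1/4019) = (816 - 136*√298)*(1/4019) = 816/4019 - 136*√298/4019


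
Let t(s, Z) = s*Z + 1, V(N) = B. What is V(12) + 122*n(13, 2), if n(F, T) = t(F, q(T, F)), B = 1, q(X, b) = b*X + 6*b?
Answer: 165067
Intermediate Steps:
q(X, b) = 6*b + X*b (q(X, b) = X*b + 6*b = 6*b + X*b)
V(N) = 1
t(s, Z) = 1 + Z*s (t(s, Z) = Z*s + 1 = 1 + Z*s)
n(F, T) = 1 + F²*(6 + T) (n(F, T) = 1 + (F*(6 + T))*F = 1 + F²*(6 + T))
V(12) + 122*n(13, 2) = 1 + 122*(1 + 13²*(6 + 2)) = 1 + 122*(1 + 169*8) = 1 + 122*(1 + 1352) = 1 + 122*1353 = 1 + 165066 = 165067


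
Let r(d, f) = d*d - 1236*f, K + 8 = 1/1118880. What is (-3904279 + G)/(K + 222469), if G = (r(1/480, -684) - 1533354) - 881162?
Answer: -979847255116023/39825146188960 ≈ -24.604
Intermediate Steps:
K = -8951039/1118880 (K = -8 + 1/1118880 = -8951039/1118880 ≈ -8.0000)
r(d, f) = d**2 - 1236*f
G = -361518796799/230400 (G = (((1/480)**2 - 1236*(-684)) - 1533354) - 881162 = (((1/480)**2 + 845424) - 1533354) - 881162 = ((1/230400 + 845424) - 1533354) - 881162 = (194785689601/230400 - 1533354) - 881162 = -158499071999/230400 - 881162 = -361518796799/230400 ≈ -1.5691e+6)
(-3904279 + G)/(K + 222469) = (-3904279 - 361518796799/230400)/(-8951039/1118880 + 222469) = -1261064678399/(230400*248907163681/1118880) = -1261064678399/230400*1118880/248907163681 = -979847255116023/39825146188960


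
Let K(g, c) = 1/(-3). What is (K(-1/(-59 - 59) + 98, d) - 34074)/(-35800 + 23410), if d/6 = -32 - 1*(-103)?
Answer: 102223/37170 ≈ 2.7501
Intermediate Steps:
d = 426 (d = 6*(-32 - 1*(-103)) = 6*(-32 + 103) = 6*71 = 426)
K(g, c) = -⅓
(K(-1/(-59 - 59) + 98, d) - 34074)/(-35800 + 23410) = (-⅓ - 34074)/(-35800 + 23410) = -102223/3/(-12390) = -102223/3*(-1/12390) = 102223/37170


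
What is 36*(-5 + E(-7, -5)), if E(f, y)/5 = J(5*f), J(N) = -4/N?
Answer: -1116/7 ≈ -159.43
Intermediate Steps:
E(f, y) = -4/f (E(f, y) = 5*(-4*1/(5*f)) = 5*(-4/(5*f)) = -4/f)
36*(-5 + E(-7, -5)) = 36*(-5 - 4/(-7)) = 36*(-5 - 4*(-1/7)) = 36*(-5 + 4/7) = 36*(-31/7) = -1116/7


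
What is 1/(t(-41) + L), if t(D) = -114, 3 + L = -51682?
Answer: -1/51799 ≈ -1.9305e-5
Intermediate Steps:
L = -51685 (L = -3 - 51682 = -51685)
1/(t(-41) + L) = 1/(-114 - 51685) = 1/(-51799) = -1/51799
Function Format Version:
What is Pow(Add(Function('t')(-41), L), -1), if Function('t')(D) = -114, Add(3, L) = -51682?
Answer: Rational(-1, 51799) ≈ -1.9305e-5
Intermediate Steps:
L = -51685 (L = Add(-3, -51682) = -51685)
Pow(Add(Function('t')(-41), L), -1) = Pow(Add(-114, -51685), -1) = Pow(-51799, -1) = Rational(-1, 51799)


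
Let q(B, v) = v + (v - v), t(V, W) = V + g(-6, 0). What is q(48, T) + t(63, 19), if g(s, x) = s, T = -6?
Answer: 51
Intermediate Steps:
t(V, W) = -6 + V (t(V, W) = V - 6 = -6 + V)
q(B, v) = v (q(B, v) = v + 0 = v)
q(48, T) + t(63, 19) = -6 + (-6 + 63) = -6 + 57 = 51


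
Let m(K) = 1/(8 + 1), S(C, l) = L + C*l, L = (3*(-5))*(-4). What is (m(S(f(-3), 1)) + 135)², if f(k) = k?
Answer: 1478656/81 ≈ 18255.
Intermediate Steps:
L = 60 (L = -15*(-4) = 60)
S(C, l) = 60 + C*l
m(K) = ⅑ (m(K) = 1/9 = ⅑)
(m(S(f(-3), 1)) + 135)² = (⅑ + 135)² = (1216/9)² = 1478656/81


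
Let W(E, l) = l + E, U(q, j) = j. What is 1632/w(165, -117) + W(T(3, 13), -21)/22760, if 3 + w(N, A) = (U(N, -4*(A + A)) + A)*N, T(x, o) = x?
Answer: 1446331/128150180 ≈ 0.011286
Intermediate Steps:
W(E, l) = E + l
w(N, A) = -3 - 7*A*N (w(N, A) = -3 + (-4*(A + A) + A)*N = -3 + (-8*A + A)*N = -3 + (-7*A)*N = -3 - 7*A*N)
1632/w(165, -117) + W(T(3, 13), -21)/22760 = 1632/(-3 - 7*(-117)*165) + (3 - 21)/22760 = 1632/(-3 + 135135) - 18*1/22760 = 1632/135132 - 9/11380 = 1632*(1/135132) - 9/11380 = 136/11261 - 9/11380 = 1446331/128150180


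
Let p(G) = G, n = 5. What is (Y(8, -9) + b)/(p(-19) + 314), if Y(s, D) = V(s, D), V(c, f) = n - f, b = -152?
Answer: -138/295 ≈ -0.46780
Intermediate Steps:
V(c, f) = 5 - f
Y(s, D) = 5 - D
(Y(8, -9) + b)/(p(-19) + 314) = ((5 - 1*(-9)) - 152)/(-19 + 314) = ((5 + 9) - 152)/295 = (14 - 152)*(1/295) = -138*1/295 = -138/295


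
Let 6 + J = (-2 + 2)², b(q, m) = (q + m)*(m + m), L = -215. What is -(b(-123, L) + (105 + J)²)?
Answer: -155141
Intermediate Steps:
b(q, m) = 2*m*(m + q) (b(q, m) = (m + q)*(2*m) = 2*m*(m + q))
J = -6 (J = -6 + (-2 + 2)² = -6 + 0² = -6 + 0 = -6)
-(b(-123, L) + (105 + J)²) = -(2*(-215)*(-215 - 123) + (105 - 6)²) = -(2*(-215)*(-338) + 99²) = -(145340 + 9801) = -1*155141 = -155141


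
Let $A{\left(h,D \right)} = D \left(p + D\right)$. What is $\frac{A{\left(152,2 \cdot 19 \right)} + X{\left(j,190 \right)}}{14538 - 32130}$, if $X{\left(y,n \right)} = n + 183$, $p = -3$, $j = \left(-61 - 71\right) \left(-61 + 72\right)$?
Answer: $- \frac{1703}{17592} \approx -0.096805$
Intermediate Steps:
$j = -1452$ ($j = \left(-132\right) 11 = -1452$)
$A{\left(h,D \right)} = D \left(-3 + D\right)$
$X{\left(y,n \right)} = 183 + n$
$\frac{A{\left(152,2 \cdot 19 \right)} + X{\left(j,190 \right)}}{14538 - 32130} = \frac{2 \cdot 19 \left(-3 + 2 \cdot 19\right) + \left(183 + 190\right)}{14538 - 32130} = \frac{38 \left(-3 + 38\right) + 373}{-17592} = \left(38 \cdot 35 + 373\right) \left(- \frac{1}{17592}\right) = \left(1330 + 373\right) \left(- \frac{1}{17592}\right) = 1703 \left(- \frac{1}{17592}\right) = - \frac{1703}{17592}$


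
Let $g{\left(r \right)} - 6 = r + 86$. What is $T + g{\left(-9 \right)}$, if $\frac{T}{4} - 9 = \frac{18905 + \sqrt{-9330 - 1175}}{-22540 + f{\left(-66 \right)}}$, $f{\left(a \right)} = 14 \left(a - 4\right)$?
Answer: $\frac{136163}{1176} - \frac{i \sqrt{10505}}{5880} \approx 115.78 - 0.017431 i$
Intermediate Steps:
$f{\left(a \right)} = -56 + 14 a$ ($f{\left(a \right)} = 14 \left(a - 4\right) = 14 \left(-4 + a\right) = -56 + 14 a$)
$T = \frac{38555}{1176} - \frac{i \sqrt{10505}}{5880}$ ($T = 36 + 4 \frac{18905 + \sqrt{-9330 - 1175}}{-22540 + \left(-56 + 14 \left(-66\right)\right)} = 36 + 4 \frac{18905 + \sqrt{-10505}}{-22540 - 980} = 36 + 4 \frac{18905 + i \sqrt{10505}}{-22540 - 980} = 36 + 4 \frac{18905 + i \sqrt{10505}}{-23520} = 36 + 4 \left(18905 + i \sqrt{10505}\right) \left(- \frac{1}{23520}\right) = 36 + 4 \left(- \frac{3781}{4704} - \frac{i \sqrt{10505}}{23520}\right) = 36 - \left(\frac{3781}{1176} + \frac{i \sqrt{10505}}{5880}\right) = \frac{38555}{1176} - \frac{i \sqrt{10505}}{5880} \approx 32.785 - 0.017431 i$)
$g{\left(r \right)} = 92 + r$ ($g{\left(r \right)} = 6 + \left(r + 86\right) = 6 + \left(86 + r\right) = 92 + r$)
$T + g{\left(-9 \right)} = \left(\frac{38555}{1176} - \frac{i \sqrt{10505}}{5880}\right) + \left(92 - 9\right) = \left(\frac{38555}{1176} - \frac{i \sqrt{10505}}{5880}\right) + 83 = \frac{136163}{1176} - \frac{i \sqrt{10505}}{5880}$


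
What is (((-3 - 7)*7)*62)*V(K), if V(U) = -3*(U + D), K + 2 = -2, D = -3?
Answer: -91140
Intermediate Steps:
K = -4 (K = -2 - 2 = -4)
V(U) = 9 - 3*U (V(U) = -3*(U - 3) = -3*(-3 + U) = 9 - 3*U)
(((-3 - 7)*7)*62)*V(K) = (((-3 - 7)*7)*62)*(9 - 3*(-4)) = (-10*7*62)*(9 + 12) = -70*62*21 = -4340*21 = -91140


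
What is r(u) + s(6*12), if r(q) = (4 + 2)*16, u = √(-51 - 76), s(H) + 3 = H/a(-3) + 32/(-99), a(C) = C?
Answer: 6799/99 ≈ 68.677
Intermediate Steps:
s(H) = -329/99 - H/3 (s(H) = -3 + (H/(-3) + 32/(-99)) = -3 + (H*(-⅓) + 32*(-1/99)) = -3 + (-H/3 - 32/99) = -3 + (-32/99 - H/3) = -329/99 - H/3)
u = I*√127 (u = √(-127) = I*√127 ≈ 11.269*I)
r(q) = 96 (r(q) = 6*16 = 96)
r(u) + s(6*12) = 96 + (-329/99 - 2*12) = 96 + (-329/99 - ⅓*72) = 96 + (-329/99 - 24) = 96 - 2705/99 = 6799/99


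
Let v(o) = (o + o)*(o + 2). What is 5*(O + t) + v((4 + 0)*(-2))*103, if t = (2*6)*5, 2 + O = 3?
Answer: 10193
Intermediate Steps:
O = 1 (O = -2 + 3 = 1)
t = 60 (t = 12*5 = 60)
v(o) = 2*o*(2 + o) (v(o) = (2*o)*(2 + o) = 2*o*(2 + o))
5*(O + t) + v((4 + 0)*(-2))*103 = 5*(1 + 60) + (2*((4 + 0)*(-2))*(2 + (4 + 0)*(-2)))*103 = 5*61 + (2*(4*(-2))*(2 + 4*(-2)))*103 = 305 + (2*(-8)*(2 - 8))*103 = 305 + (2*(-8)*(-6))*103 = 305 + 96*103 = 305 + 9888 = 10193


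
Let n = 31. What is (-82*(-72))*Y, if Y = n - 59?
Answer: -165312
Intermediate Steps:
Y = -28 (Y = 31 - 59 = -28)
(-82*(-72))*Y = -82*(-72)*(-28) = 5904*(-28) = -165312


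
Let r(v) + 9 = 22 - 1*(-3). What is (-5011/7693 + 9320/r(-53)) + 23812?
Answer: 375323755/15386 ≈ 24394.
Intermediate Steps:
r(v) = 16 (r(v) = -9 + (22 - 1*(-3)) = -9 + (22 + 3) = -9 + 25 = 16)
(-5011/7693 + 9320/r(-53)) + 23812 = (-5011/7693 + 9320/16) + 23812 = (-5011*1/7693 + 9320*(1/16)) + 23812 = (-5011/7693 + 1165/2) + 23812 = 8952323/15386 + 23812 = 375323755/15386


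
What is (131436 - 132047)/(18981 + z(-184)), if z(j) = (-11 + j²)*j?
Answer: 611/6208499 ≈ 9.8413e-5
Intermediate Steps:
z(j) = j*(-11 + j²)
(131436 - 132047)/(18981 + z(-184)) = (131436 - 132047)/(18981 - 184*(-11 + (-184)²)) = -611/(18981 - 184*(-11 + 33856)) = -611/(18981 - 184*33845) = -611/(18981 - 6227480) = -611/(-6208499) = -611*(-1/6208499) = 611/6208499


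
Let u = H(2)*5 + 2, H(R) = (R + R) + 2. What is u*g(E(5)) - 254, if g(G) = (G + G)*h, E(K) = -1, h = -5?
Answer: 66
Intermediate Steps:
H(R) = 2 + 2*R (H(R) = 2*R + 2 = 2 + 2*R)
g(G) = -10*G (g(G) = (G + G)*(-5) = (2*G)*(-5) = -10*G)
u = 32 (u = (2 + 2*2)*5 + 2 = (2 + 4)*5 + 2 = 6*5 + 2 = 30 + 2 = 32)
u*g(E(5)) - 254 = 32*(-10*(-1)) - 254 = 32*10 - 254 = 320 - 254 = 66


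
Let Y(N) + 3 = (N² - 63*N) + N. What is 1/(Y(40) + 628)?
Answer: -1/255 ≈ -0.0039216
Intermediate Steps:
Y(N) = -3 + N² - 62*N (Y(N) = -3 + ((N² - 63*N) + N) = -3 + (N² - 62*N) = -3 + N² - 62*N)
1/(Y(40) + 628) = 1/((-3 + 40² - 62*40) + 628) = 1/((-3 + 1600 - 2480) + 628) = 1/(-883 + 628) = 1/(-255) = -1/255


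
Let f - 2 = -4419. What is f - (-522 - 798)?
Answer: -3097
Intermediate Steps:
f = -4417 (f = 2 - 4419 = -4417)
f - (-522 - 798) = -4417 - (-522 - 798) = -4417 - 1*(-1320) = -4417 + 1320 = -3097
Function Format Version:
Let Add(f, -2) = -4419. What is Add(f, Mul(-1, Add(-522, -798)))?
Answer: -3097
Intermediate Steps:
f = -4417 (f = Add(2, -4419) = -4417)
Add(f, Mul(-1, Add(-522, -798))) = Add(-4417, Mul(-1, Add(-522, -798))) = Add(-4417, Mul(-1, -1320)) = Add(-4417, 1320) = -3097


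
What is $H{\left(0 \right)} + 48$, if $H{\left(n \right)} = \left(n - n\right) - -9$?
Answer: $57$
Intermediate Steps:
$H{\left(n \right)} = 9$ ($H{\left(n \right)} = 0 + 9 = 9$)
$H{\left(0 \right)} + 48 = 9 + 48 = 57$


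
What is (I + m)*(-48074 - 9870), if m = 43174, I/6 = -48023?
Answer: 14194194016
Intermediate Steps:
I = -288138 (I = 6*(-48023) = -288138)
(I + m)*(-48074 - 9870) = (-288138 + 43174)*(-48074 - 9870) = -244964*(-57944) = 14194194016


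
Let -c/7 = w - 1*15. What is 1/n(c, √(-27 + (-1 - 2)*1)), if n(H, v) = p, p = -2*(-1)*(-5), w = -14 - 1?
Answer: -⅒ ≈ -0.10000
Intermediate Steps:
w = -15
c = 210 (c = -7*(-15 - 1*15) = -7*(-15 - 15) = -7*(-30) = 210)
p = -10 (p = 2*(-5) = -10)
n(H, v) = -10
1/n(c, √(-27 + (-1 - 2)*1)) = 1/(-10) = -⅒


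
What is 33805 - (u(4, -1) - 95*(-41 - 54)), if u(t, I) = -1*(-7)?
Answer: 24773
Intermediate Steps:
u(t, I) = 7
33805 - (u(4, -1) - 95*(-41 - 54)) = 33805 - (7 - 95*(-41 - 54)) = 33805 - (7 - 95*(-95)) = 33805 - (7 + 9025) = 33805 - 1*9032 = 33805 - 9032 = 24773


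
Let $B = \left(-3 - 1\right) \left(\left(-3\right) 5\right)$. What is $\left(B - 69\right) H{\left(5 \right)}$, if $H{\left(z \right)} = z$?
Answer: $-45$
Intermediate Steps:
$B = 60$ ($B = \left(-3 - 1\right) \left(-15\right) = \left(-4\right) \left(-15\right) = 60$)
$\left(B - 69\right) H{\left(5 \right)} = \left(60 - 69\right) 5 = \left(-9\right) 5 = -45$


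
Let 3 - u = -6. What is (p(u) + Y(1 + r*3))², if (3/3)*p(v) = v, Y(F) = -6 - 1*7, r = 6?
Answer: 16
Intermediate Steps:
u = 9 (u = 3 - 1*(-6) = 3 + 6 = 9)
Y(F) = -13 (Y(F) = -6 - 7 = -13)
p(v) = v
(p(u) + Y(1 + r*3))² = (9 - 13)² = (-4)² = 16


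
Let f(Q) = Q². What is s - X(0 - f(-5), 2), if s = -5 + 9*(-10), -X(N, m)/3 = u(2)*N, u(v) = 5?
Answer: -470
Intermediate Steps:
X(N, m) = -15*N
s = -95 (s = -5 - 90 = -95)
s - X(0 - f(-5), 2) = -95 - (-15)*(0 - 1*(-5)²) = -95 - (-15)*(0 - 1*25) = -95 - (-15)*(0 - 25) = -95 - (-15)*(-25) = -95 - 1*375 = -95 - 375 = -470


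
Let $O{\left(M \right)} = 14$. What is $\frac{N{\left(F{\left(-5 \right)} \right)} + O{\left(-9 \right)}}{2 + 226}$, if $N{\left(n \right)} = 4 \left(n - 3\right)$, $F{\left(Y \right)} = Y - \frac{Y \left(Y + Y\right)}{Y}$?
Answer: $\frac{11}{114} \approx 0.096491$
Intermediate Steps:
$F{\left(Y \right)} = - Y$ ($F{\left(Y \right)} = Y - \frac{Y 2 Y}{Y} = Y - \frac{2 Y^{2}}{Y} = Y - 2 Y = - Y$)
$N{\left(n \right)} = -12 + 4 n$ ($N{\left(n \right)} = 4 \left(-3 + n\right) = -12 + 4 n$)
$\frac{N{\left(F{\left(-5 \right)} \right)} + O{\left(-9 \right)}}{2 + 226} = \frac{\left(-12 + 4 \left(\left(-1\right) \left(-5\right)\right)\right) + 14}{2 + 226} = \frac{\left(-12 + 4 \cdot 5\right) + 14}{228} = \left(\left(-12 + 20\right) + 14\right) \frac{1}{228} = \left(8 + 14\right) \frac{1}{228} = 22 \cdot \frac{1}{228} = \frac{11}{114}$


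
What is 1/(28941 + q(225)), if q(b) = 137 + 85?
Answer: 1/29163 ≈ 3.4290e-5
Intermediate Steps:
q(b) = 222
1/(28941 + q(225)) = 1/(28941 + 222) = 1/29163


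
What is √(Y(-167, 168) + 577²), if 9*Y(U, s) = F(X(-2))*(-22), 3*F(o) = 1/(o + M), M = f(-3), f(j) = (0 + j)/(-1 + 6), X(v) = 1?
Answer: 2*√6741771/9 ≈ 577.00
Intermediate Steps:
f(j) = j/5
M = -⅗ (M = (⅕)*(-3) = -⅗ ≈ -0.60000)
F(o) = 1/(3*(-⅗ + o)) (F(o) = 1/(3*(o - ⅗)) = 1/(3*(-⅗ + o)))
Y(U, s) = -55/27 (Y(U, s) = ((5/(3*(-3 + 5*1)))*(-22))/9 = ((5/(3*(-3 + 5)))*(-22))/9 = (((5/3)/2)*(-22))/9 = (((5/3)*(½))*(-22))/9 = ((⅚)*(-22))/9 = (⅑)*(-55/3) = -55/27)
√(Y(-167, 168) + 577²) = √(-55/27 + 577²) = √(-55/27 + 332929) = √(8989028/27) = 2*√6741771/9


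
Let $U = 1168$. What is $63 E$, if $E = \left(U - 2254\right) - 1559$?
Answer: $-166635$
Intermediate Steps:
$E = -2645$ ($E = \left(1168 - 2254\right) - 1559 = -1086 - 1559 = -2645$)
$63 E = 63 \left(-2645\right) = -166635$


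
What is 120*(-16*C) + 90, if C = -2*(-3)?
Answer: -11430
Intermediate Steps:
C = 6
120*(-16*C) + 90 = 120*(-16*6) + 90 = 120*(-96) + 90 = -11520 + 90 = -11430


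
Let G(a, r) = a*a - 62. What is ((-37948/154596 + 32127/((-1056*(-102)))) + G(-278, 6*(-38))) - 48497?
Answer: 13286808562831/462551232 ≈ 28725.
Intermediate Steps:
G(a, r) = -62 + a**2 (G(a, r) = a**2 - 62 = -62 + a**2)
((-37948/154596 + 32127/((-1056*(-102)))) + G(-278, 6*(-38))) - 48497 = ((-37948/154596 + 32127/((-1056*(-102)))) + (-62 + (-278)**2)) - 48497 = ((-37948*1/154596 + 32127/107712) + (-62 + 77284)) - 48497 = ((-9487/38649 + 32127*(1/107712)) + 77222) - 48497 = ((-9487/38649 + 10709/35904) + 77222) - 48497 = (24423631/462551232 + 77222) - 48497 = 35719155661135/462551232 - 48497 = 13286808562831/462551232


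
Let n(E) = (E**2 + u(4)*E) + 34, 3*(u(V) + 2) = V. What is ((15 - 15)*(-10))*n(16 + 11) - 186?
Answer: -186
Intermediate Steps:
u(V) = -2 + V/3
n(E) = 34 + E**2 - 2*E/3 (n(E) = (E**2 + (-2 + (1/3)*4)*E) + 34 = (E**2 + (-2 + 4/3)*E) + 34 = (E**2 - 2*E/3) + 34 = 34 + E**2 - 2*E/3)
((15 - 15)*(-10))*n(16 + 11) - 186 = ((15 - 15)*(-10))*(34 + (16 + 11)**2 - 2*(16 + 11)/3) - 186 = (0*(-10))*(34 + 27**2 - 2/3*27) - 186 = 0*(34 + 729 - 18) - 186 = 0*745 - 186 = 0 - 186 = -186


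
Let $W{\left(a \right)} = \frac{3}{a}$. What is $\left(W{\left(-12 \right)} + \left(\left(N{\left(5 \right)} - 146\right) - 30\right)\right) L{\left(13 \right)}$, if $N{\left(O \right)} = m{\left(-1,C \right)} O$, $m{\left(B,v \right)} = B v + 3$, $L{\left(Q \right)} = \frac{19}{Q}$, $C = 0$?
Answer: $- \frac{12255}{52} \approx -235.67$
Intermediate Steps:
$m{\left(B,v \right)} = 3 + B v$
$N{\left(O \right)} = 3 O$ ($N{\left(O \right)} = \left(3 - 0\right) O = \left(3 + 0\right) O = 3 O$)
$\left(W{\left(-12 \right)} + \left(\left(N{\left(5 \right)} - 146\right) - 30\right)\right) L{\left(13 \right)} = \left(\frac{3}{-12} + \left(\left(3 \cdot 5 - 146\right) - 30\right)\right) \frac{19}{13} = \left(3 \left(- \frac{1}{12}\right) + \left(\left(15 - 146\right) - 30\right)\right) 19 \cdot \frac{1}{13} = \left(- \frac{1}{4} - 161\right) \frac{19}{13} = \left(- \frac{645}{4}\right) \frac{19}{13} = - \frac{12255}{52}$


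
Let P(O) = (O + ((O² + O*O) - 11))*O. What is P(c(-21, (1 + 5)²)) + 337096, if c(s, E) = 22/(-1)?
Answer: 316526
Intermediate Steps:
c(s, E) = -22 (c(s, E) = 22*(-1) = -22)
P(O) = O*(-11 + O + 2*O²) (P(O) = (O + ((O² + O²) - 11))*O = (O + (2*O² - 11))*O = (O + (-11 + 2*O²))*O = (-11 + O + 2*O²)*O = O*(-11 + O + 2*O²))
P(c(-21, (1 + 5)²)) + 337096 = -22*(-11 - 22 + 2*(-22)²) + 337096 = -22*(-11 - 22 + 2*484) + 337096 = -22*(-11 - 22 + 968) + 337096 = -22*935 + 337096 = -20570 + 337096 = 316526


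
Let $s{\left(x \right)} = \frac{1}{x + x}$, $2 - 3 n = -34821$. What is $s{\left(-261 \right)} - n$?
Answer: $- \frac{6059203}{522} \approx -11608.0$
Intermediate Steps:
$n = \frac{34823}{3}$ ($n = \frac{2}{3} - -11607 = \frac{2}{3} + 11607 = \frac{34823}{3} \approx 11608.0$)
$s{\left(x \right)} = \frac{1}{2 x}$
$s{\left(-261 \right)} - n = \frac{1}{2 \left(-261\right)} - \frac{34823}{3} = \frac{1}{2} \left(- \frac{1}{261}\right) - \frac{34823}{3} = - \frac{1}{522} - \frac{34823}{3} = - \frac{6059203}{522}$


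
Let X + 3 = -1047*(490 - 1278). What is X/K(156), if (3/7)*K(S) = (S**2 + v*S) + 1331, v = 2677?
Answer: 107613/134911 ≈ 0.79766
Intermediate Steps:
K(S) = 9317/3 + 7*S**2/3 + 18739*S/3 (K(S) = 7*((S**2 + 2677*S) + 1331)/3 = 7*(1331 + S**2 + 2677*S)/3 = 9317/3 + 7*S**2/3 + 18739*S/3)
X = 825033 (X = -3 - 1047*(490 - 1278) = -3 - 1047*(-788) = -3 + 825036 = 825033)
X/K(156) = 825033/(9317/3 + (7/3)*156**2 + (18739/3)*156) = 825033/(9317/3 + (7/3)*24336 + 974428) = 825033/(9317/3 + 56784 + 974428) = 825033/(3102953/3) = 825033*(3/3102953) = 107613/134911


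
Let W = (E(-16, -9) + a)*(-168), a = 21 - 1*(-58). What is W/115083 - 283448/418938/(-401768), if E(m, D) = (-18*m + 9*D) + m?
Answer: -106038552845723/269031898505526 ≈ -0.39415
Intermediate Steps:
E(m, D) = -17*m + 9*D
a = 79 (a = 21 + 58 = 79)
W = -45360 (W = ((-17*(-16) + 9*(-9)) + 79)*(-168) = ((272 - 81) + 79)*(-168) = (191 + 79)*(-168) = 270*(-168) = -45360)
W/115083 - 283448/418938/(-401768) = -45360/115083 - 283448/418938/(-401768) = -45360*1/115083 - 283448*1/418938*(-1/401768) = -5040/12787 - 141724/209469*(-1/401768) = -5040/12787 + 35431/21039485298 = -106038552845723/269031898505526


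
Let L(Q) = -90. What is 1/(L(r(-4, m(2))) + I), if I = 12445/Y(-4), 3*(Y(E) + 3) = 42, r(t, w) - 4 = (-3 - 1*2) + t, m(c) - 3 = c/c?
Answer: 11/11455 ≈ 0.00096028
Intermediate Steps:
m(c) = 4 (m(c) = 3 + c/c = 3 + 1 = 4)
r(t, w) = -1 + t (r(t, w) = 4 + ((-3 - 1*2) + t) = 4 + ((-3 - 2) + t) = 4 + (-5 + t) = -1 + t)
Y(E) = 11 (Y(E) = -3 + (⅓)*42 = -3 + 14 = 11)
I = 12445/11 ≈ 1131.4
1/(L(r(-4, m(2))) + I) = 1/(-90 + 12445/11) = 1/(11455/11) = 11/11455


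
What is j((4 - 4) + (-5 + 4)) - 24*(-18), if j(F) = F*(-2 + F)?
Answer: 435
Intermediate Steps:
j((4 - 4) + (-5 + 4)) - 24*(-18) = ((4 - 4) + (-5 + 4))*(-2 + ((4 - 4) + (-5 + 4))) - 24*(-18) = (0 - 1)*(-2 + (0 - 1)) + 432 = -(-2 - 1) + 432 = -1*(-3) + 432 = 3 + 432 = 435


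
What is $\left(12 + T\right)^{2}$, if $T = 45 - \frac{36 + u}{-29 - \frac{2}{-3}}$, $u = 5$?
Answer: $\frac{24681024}{7225} \approx 3416.1$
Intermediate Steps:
$T = \frac{3948}{85}$ ($T = 45 - \frac{36 + 5}{-29 - \frac{2}{-3}} = 45 - \frac{41}{-29 - - \frac{2}{3}} = 45 - \frac{41}{-29 + \frac{2}{3}} = 45 - \frac{41}{- \frac{85}{3}} = 45 - 41 \left(- \frac{3}{85}\right) = 45 - - \frac{123}{85} = 45 + \frac{123}{85} = \frac{3948}{85} \approx 46.447$)
$\left(12 + T\right)^{2} = \left(12 + \frac{3948}{85}\right)^{2} = \left(\frac{4968}{85}\right)^{2} = \frac{24681024}{7225}$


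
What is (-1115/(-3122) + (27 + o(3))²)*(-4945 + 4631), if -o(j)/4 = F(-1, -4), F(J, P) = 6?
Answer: -20567/7 ≈ -2938.1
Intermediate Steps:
o(j) = -24 (o(j) = -4*6 = -24)
(-1115/(-3122) + (27 + o(3))²)*(-4945 + 4631) = (-1115/(-3122) + (27 - 24)²)*(-4945 + 4631) = (-1115*(-1/3122) + 3²)*(-314) = (5/14 + 9)*(-314) = (131/14)*(-314) = -20567/7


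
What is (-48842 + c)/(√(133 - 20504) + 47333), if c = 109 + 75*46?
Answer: -164875403/172341020 + 45283*I*√20371/2240433260 ≈ -0.95668 + 0.0028848*I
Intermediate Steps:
c = 3559 (c = 109 + 3450 = 3559)
(-48842 + c)/(√(133 - 20504) + 47333) = (-48842 + 3559)/(√(133 - 20504) + 47333) = -45283/(√(-20371) + 47333) = -45283/(I*√20371 + 47333) = -45283/(47333 + I*√20371)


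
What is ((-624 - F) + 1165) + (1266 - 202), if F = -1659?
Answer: 3264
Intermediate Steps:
((-624 - F) + 1165) + (1266 - 202) = ((-624 - 1*(-1659)) + 1165) + (1266 - 202) = ((-624 + 1659) + 1165) + 1064 = (1035 + 1165) + 1064 = 2200 + 1064 = 3264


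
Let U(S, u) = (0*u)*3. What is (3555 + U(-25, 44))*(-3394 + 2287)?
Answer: -3935385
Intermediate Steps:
U(S, u) = 0 (U(S, u) = 0*3 = 0)
(3555 + U(-25, 44))*(-3394 + 2287) = (3555 + 0)*(-3394 + 2287) = 3555*(-1107) = -3935385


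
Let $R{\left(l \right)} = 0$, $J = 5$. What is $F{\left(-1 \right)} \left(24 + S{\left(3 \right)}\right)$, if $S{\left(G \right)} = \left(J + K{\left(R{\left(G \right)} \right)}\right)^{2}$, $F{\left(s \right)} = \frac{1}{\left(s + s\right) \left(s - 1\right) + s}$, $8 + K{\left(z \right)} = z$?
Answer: $11$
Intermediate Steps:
$K{\left(z \right)} = -8 + z$
$F{\left(s \right)} = \frac{1}{s + 2 s \left(-1 + s\right)}$ ($F{\left(s \right)} = \frac{1}{2 s \left(-1 + s\right) + s} = \frac{1}{s + 2 s \left(-1 + s\right)}$)
$S{\left(G \right)} = 9$ ($S{\left(G \right)} = \left(5 + \left(-8 + 0\right)\right)^{2} = \left(5 - 8\right)^{2} = \left(-3\right)^{2} = 9$)
$F{\left(-1 \right)} \left(24 + S{\left(3 \right)}\right) = \frac{1}{\left(-1\right) \left(-1 + 2 \left(-1\right)\right)} \left(24 + 9\right) = - \frac{1}{-1 - 2} \cdot 33 = - \frac{1}{-3} \cdot 33 = \left(-1\right) \left(- \frac{1}{3}\right) 33 = \frac{1}{3} \cdot 33 = 11$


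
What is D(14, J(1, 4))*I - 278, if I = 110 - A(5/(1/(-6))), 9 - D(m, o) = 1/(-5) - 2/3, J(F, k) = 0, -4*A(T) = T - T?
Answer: 2422/3 ≈ 807.33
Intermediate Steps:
A(T) = 0 (A(T) = -(T - T)/4 = -¼*0 = 0)
D(m, o) = 148/15 (D(m, o) = 9 - (1/(-5) - 2/3) = 9 - (1*(-⅕) - 2*⅓) = 9 - (-⅕ - ⅔) = 9 - 1*(-13/15) = 9 + 13/15 = 148/15)
I = 110 (I = 110 - 1*0 = 110 + 0 = 110)
D(14, J(1, 4))*I - 278 = (148/15)*110 - 278 = 3256/3 - 278 = 2422/3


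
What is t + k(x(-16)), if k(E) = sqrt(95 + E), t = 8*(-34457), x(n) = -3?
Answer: -275656 + 2*sqrt(23) ≈ -2.7565e+5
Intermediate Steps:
t = -275656
t + k(x(-16)) = -275656 + sqrt(95 - 3) = -275656 + sqrt(92) = -275656 + 2*sqrt(23)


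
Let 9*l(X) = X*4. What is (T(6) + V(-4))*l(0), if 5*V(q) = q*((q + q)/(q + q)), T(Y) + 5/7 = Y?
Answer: 0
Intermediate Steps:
T(Y) = -5/7 + Y
l(X) = 4*X/9 (l(X) = (X*4)/9 = (4*X)/9 = 4*X/9)
V(q) = q/5 (V(q) = (q*((q + q)/(q + q)))/5 = (q*((2*q)/((2*q))))/5 = (q*((2*q)*(1/(2*q))))/5 = (q*1)/5 = q/5)
(T(6) + V(-4))*l(0) = ((-5/7 + 6) + (1/5)*(-4))*((4/9)*0) = (37/7 - 4/5)*0 = (157/35)*0 = 0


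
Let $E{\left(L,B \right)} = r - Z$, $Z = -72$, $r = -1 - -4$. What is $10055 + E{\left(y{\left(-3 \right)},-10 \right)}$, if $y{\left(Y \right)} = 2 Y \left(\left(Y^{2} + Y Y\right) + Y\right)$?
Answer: $10130$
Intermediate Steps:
$r = 3$ ($r = -1 + 4 = 3$)
$y{\left(Y \right)} = 2 Y \left(Y + 2 Y^{2}\right)$ ($y{\left(Y \right)} = 2 Y \left(\left(Y^{2} + Y^{2}\right) + Y\right) = 2 Y \left(2 Y^{2} + Y\right) = 2 Y \left(Y + 2 Y^{2}\right)$)
$E{\left(L,B \right)} = 75$ ($E{\left(L,B \right)} = 3 - -72 = 3 + 72 = 75$)
$10055 + E{\left(y{\left(-3 \right)},-10 \right)} = 10055 + 75 = 10130$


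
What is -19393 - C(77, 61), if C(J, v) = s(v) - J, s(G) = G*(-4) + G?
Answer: -19133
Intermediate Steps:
s(G) = -3*G (s(G) = -4*G + G = -3*G)
C(J, v) = -J - 3*v (C(J, v) = -3*v - J = -J - 3*v)
-19393 - C(77, 61) = -19393 - (-1*77 - 3*61) = -19393 - (-77 - 183) = -19393 - 1*(-260) = -19393 + 260 = -19133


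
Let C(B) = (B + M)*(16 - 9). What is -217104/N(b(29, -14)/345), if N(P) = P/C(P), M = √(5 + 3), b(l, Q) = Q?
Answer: -1519728 + 74900880*√2 ≈ 1.0441e+8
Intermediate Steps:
M = 2*√2 (M = √8 = 2*√2 ≈ 2.8284)
C(B) = 7*B + 14*√2 (C(B) = (B + 2*√2)*(16 - 9) = (B + 2*√2)*7 = 7*B + 14*√2)
N(P) = P/(7*P + 14*√2)
-217104/N(b(29, -14)/345) = -(1519728 - 74900880*√2) = -217104*(7 - 345*√2) = -1519728 + 74900880*√2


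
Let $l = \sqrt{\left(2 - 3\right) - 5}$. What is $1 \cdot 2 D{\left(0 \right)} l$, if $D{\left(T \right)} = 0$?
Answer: $0$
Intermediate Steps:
$l = i \sqrt{6}$ ($l = \sqrt{\left(2 - 3\right) - 5} = \sqrt{-1 - 5} = \sqrt{-6} = i \sqrt{6} \approx 2.4495 i$)
$1 \cdot 2 D{\left(0 \right)} l = 1 \cdot 2 \cdot 0 i \sqrt{6} = 2 \cdot 0 i \sqrt{6} = 0 i \sqrt{6} = 0$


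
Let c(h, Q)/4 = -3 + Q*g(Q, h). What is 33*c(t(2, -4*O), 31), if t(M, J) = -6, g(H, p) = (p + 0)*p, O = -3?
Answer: 146916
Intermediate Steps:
g(H, p) = p² (g(H, p) = p*p = p²)
c(h, Q) = -12 + 4*Q*h² (c(h, Q) = 4*(-3 + Q*h²) = -12 + 4*Q*h²)
33*c(t(2, -4*O), 31) = 33*(-12 + 4*31*(-6)²) = 33*(-12 + 4*31*36) = 33*(-12 + 4464) = 33*4452 = 146916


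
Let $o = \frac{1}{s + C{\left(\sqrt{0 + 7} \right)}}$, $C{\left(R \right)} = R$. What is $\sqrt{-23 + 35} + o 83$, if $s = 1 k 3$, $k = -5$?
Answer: $- \frac{1245}{218} + 2 \sqrt{3} - \frac{83 \sqrt{7}}{218} \approx -3.2542$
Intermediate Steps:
$s = -15$ ($s = 1 \left(-5\right) 3 = \left(-5\right) 3 = -15$)
$o = \frac{1}{-15 + \sqrt{7}}$ ($o = \frac{1}{-15 + \sqrt{0 + 7}} = \frac{1}{-15 + \sqrt{7}} \approx -0.080944$)
$\sqrt{-23 + 35} + o 83 = \sqrt{-23 + 35} + \left(- \frac{15}{218} - \frac{\sqrt{7}}{218}\right) 83 = \sqrt{12} - \left(\frac{1245}{218} + \frac{83 \sqrt{7}}{218}\right) = 2 \sqrt{3} - \left(\frac{1245}{218} + \frac{83 \sqrt{7}}{218}\right) = - \frac{1245}{218} + 2 \sqrt{3} - \frac{83 \sqrt{7}}{218}$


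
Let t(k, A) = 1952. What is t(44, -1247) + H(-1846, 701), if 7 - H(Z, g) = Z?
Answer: 3805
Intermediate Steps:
H(Z, g) = 7 - Z
t(44, -1247) + H(-1846, 701) = 1952 + (7 - 1*(-1846)) = 1952 + (7 + 1846) = 1952 + 1853 = 3805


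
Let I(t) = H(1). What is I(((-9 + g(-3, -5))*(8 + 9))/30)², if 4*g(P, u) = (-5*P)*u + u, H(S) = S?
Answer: 1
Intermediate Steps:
g(P, u) = u/4 - 5*P*u/4 (g(P, u) = ((-5*P)*u + u)/4 = (-5*P*u + u)/4 = (u - 5*P*u)/4 = u/4 - 5*P*u/4)
I(t) = 1
I(((-9 + g(-3, -5))*(8 + 9))/30)² = 1² = 1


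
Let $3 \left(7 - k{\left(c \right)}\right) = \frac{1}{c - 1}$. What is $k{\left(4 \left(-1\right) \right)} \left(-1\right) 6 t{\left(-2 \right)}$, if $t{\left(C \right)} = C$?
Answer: $\frac{424}{5} \approx 84.8$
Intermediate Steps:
$k{\left(c \right)} = 7 - \frac{1}{3 \left(-1 + c\right)}$ ($k{\left(c \right)} = 7 - \frac{1}{3 \left(c - 1\right)} = 7 - \frac{1}{3 \left(-1 + c\right)}$)
$k{\left(4 \left(-1\right) \right)} \left(-1\right) 6 t{\left(-2 \right)} = \frac{-22 + 21 \cdot 4 \left(-1\right)}{3 \left(-1 + 4 \left(-1\right)\right)} \left(-1\right) 6 \left(-2\right) = \frac{-22 + 21 \left(-4\right)}{3 \left(-1 - 4\right)} \left(\left(-6\right) \left(-2\right)\right) = \frac{-22 - 84}{3 \left(-5\right)} 12 = \frac{1}{3} \left(- \frac{1}{5}\right) \left(-106\right) 12 = \frac{106}{15} \cdot 12 = \frac{424}{5}$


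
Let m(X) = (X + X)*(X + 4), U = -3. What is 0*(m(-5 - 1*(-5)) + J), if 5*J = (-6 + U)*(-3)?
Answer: 0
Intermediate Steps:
m(X) = 2*X*(4 + X) (m(X) = (2*X)*(4 + X) = 2*X*(4 + X))
J = 27/5 (J = ((-6 - 3)*(-3))/5 = (-9*(-3))/5 = (⅕)*27 = 27/5 ≈ 5.4000)
0*(m(-5 - 1*(-5)) + J) = 0*(2*(-5 - 1*(-5))*(4 + (-5 - 1*(-5))) + 27/5) = 0*(2*(-5 + 5)*(4 + (-5 + 5)) + 27/5) = 0*(2*0*(4 + 0) + 27/5) = 0*(2*0*4 + 27/5) = 0*(0 + 27/5) = 0*(27/5) = 0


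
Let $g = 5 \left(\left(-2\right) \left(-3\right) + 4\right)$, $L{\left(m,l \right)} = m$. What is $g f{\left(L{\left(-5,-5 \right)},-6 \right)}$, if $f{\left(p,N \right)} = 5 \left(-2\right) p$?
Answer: $2500$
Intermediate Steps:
$f{\left(p,N \right)} = - 10 p$
$g = 50$ ($g = 5 \left(6 + 4\right) = 5 \cdot 10 = 50$)
$g f{\left(L{\left(-5,-5 \right)},-6 \right)} = 50 \left(\left(-10\right) \left(-5\right)\right) = 50 \cdot 50 = 2500$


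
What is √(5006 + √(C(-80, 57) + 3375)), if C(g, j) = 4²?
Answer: √(5006 + √3391) ≈ 71.163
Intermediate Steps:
C(g, j) = 16
√(5006 + √(C(-80, 57) + 3375)) = √(5006 + √(16 + 3375)) = √(5006 + √3391)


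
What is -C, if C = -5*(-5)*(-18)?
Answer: 450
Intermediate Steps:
C = -450 (C = 25*(-18) = -450)
-C = -1*(-450) = 450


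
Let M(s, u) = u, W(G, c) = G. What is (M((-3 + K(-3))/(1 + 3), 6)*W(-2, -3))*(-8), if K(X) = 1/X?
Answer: 96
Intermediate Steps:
(M((-3 + K(-3))/(1 + 3), 6)*W(-2, -3))*(-8) = (6*(-2))*(-8) = -12*(-8) = 96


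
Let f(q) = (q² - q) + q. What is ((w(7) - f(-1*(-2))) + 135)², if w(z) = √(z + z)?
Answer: (131 + √14)² ≈ 18155.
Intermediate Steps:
f(q) = q²
w(z) = √2*√z (w(z) = √(2*z) = √2*√z)
((w(7) - f(-1*(-2))) + 135)² = ((√2*√7 - (-1*(-2))²) + 135)² = ((√14 - 1*2²) + 135)² = ((√14 - 1*4) + 135)² = ((√14 - 4) + 135)² = ((-4 + √14) + 135)² = (131 + √14)²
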